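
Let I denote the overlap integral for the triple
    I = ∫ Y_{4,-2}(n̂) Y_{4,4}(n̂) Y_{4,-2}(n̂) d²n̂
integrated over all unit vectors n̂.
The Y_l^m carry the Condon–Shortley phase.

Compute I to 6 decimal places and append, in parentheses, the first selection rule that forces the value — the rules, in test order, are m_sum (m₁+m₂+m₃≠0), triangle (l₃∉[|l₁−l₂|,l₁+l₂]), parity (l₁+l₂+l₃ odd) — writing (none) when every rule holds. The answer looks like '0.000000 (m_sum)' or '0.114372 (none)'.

0.190983 (none)

Checks pass: Σm=0; 12 even; l₃=4∈[0,8].
(2·4+1)(2·4+1)(2·4+1) = 729
Δ: 4! 4! 4! / 13! → 1/450450
sum: t=0:+1/13824 t=1:−1/216 t=2:+1/64 t=3:−1/216 t=4:+1/13824 = 5/768
3j²(4 4 4; 0 0 0) = Δ·Π!·Σ² = 18/1001  (sign +1)
sum: t=4:+1/2304 = 1/2304
3j²(4 4 4; -2 4 -2) = Δ·Π!·Σ² = 5/143  (sign +1)
combine: 4πI² = 729·18/1001·5/143 = 65610/143143
take √, sign +1: I = 0.19098314
No selection rule forces the value: the integral is nonzero (none).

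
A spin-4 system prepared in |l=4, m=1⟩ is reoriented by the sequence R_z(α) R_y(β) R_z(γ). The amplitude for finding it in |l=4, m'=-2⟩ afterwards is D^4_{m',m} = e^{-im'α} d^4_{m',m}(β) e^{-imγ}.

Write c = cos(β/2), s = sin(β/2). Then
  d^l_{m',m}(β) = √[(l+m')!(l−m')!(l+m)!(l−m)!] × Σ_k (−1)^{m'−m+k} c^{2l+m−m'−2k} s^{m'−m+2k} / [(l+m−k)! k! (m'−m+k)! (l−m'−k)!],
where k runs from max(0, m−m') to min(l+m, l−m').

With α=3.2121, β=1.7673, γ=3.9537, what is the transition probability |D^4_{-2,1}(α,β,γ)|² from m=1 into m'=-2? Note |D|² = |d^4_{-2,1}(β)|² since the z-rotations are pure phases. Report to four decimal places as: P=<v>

P=0.1443

First d^4_{-2,1}(β=1.7673), then the phase factors e^{-i(-2)α} and e^{-i(1)γ}:
c=cos(1.767300/2)=0.634334, s=sin(1.767300/2)=0.773059; N=√[2·720·120·6]=1018.233765
The bounds max(0,m−m')=3 and min(l+m,l−m')=5 give 3 terms
  k=3: (−1)^0·1018.2338/(72)·0.6343^5·0.7731^3 = +0.671031
  k=4: (−1)^1·1018.2338/(48)·0.6343^3·0.7731^5 = -1.494940
  k=5: (−1)^2·1018.2338/(240)·0.6343^1·0.7731^7 = +0.444062
d^4_{-2,1}(1.7673) = +0.671031 -1.494940 +0.444062 = -0.379847
|D^4_{-2,1}|² = |d^4_{-2,1}(β)|² = (-0.379847)² = 0.144284 (the z-rotation phases have unit modulus)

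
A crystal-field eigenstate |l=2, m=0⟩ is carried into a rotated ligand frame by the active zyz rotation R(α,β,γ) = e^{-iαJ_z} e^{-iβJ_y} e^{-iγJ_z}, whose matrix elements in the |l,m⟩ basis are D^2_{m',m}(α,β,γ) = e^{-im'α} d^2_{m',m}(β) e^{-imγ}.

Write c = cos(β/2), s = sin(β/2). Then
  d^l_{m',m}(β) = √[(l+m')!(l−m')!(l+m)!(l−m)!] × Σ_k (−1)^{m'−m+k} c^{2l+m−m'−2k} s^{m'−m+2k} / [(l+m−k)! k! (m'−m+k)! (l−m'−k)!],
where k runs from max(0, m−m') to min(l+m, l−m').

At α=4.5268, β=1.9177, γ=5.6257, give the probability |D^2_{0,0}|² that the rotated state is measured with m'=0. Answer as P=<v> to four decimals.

First d^2_{0,0}(β=1.9177), then the phase factors e^{-i(0)α} and e^{-i(0)γ}:
c=cos(1.917700/2)=0.574462, s=sin(1.917700/2)=0.818531; N=√[2·2·2·2]=4.000000
Admissible k: 0..2 (factorial args all ≥0)
  k=0: (−1)^0·4.0000/(4)·0.5745^4·0.8185^0 = +0.108904
  k=1: (−1)^1·4.0000/(1)·0.5745^2·0.8185^2 = -0.884408
  k=2: (−1)^2·4.0000/(4)·0.5745^0·0.8185^4 = +0.448892
d^2_{0,0}(1.9177) = +0.108904 -0.884408 +0.448892 = -0.326613
|D^2_{0,0}|² = |d^2_{0,0}(β)|² = (-0.326613)² = 0.106676 (the z-rotation phases have unit modulus)

P=0.1067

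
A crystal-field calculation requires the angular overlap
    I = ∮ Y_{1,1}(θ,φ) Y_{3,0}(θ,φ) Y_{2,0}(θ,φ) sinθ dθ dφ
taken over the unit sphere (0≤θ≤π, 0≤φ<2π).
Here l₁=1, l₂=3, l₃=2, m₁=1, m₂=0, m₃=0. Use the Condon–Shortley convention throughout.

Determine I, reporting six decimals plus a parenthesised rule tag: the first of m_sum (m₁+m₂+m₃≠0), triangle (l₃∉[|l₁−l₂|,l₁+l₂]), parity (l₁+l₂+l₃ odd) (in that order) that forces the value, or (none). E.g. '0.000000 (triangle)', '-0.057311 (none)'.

1 + 0 + 0 = 1 ≠ 0: azimuthal integral kills it; I = 0

0.000000 (m_sum)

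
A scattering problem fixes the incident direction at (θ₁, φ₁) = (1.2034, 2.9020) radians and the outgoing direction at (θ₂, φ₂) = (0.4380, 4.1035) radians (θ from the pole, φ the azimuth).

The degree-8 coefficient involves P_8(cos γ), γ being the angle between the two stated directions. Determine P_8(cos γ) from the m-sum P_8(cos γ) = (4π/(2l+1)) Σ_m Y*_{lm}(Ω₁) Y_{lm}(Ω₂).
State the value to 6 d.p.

-0.155323

Expand P_8 via completeness: Σ_{m} conj(Y_{8,m}) at Ω₁ times Y_{8,m} at Ω₂ —
  [-8]  conj(Y_{8,-8})(Ω₁) = -0.10058 - 0.27905j ; Y_{8,-8}(Ω₂) = 0.00009 - 0.00053j ; Δ = -0.00016 + 0.00003j
  [-7]  conj(Y_{8,-7})(Ω₁) = 0.04847 + 0.45407j ; Y_{8,-7}(Ω₂) = -0.00415 + 0.00201j ; Δ = -0.00111 - 0.00179j
  [-6]  conj(Y_{8,-6})(Ω₁) = 0.03090 - 0.23054j ; Y_{8,-6}(Ω₂) = 0.02159 + 0.01213j ; Δ = 0.00346 - 0.00460j
  [-5]  conj(Y_{8,-5})(Ω₁) = 0.08020 - 0.20505j ; Y_{8,-5}(Ω₂) = -0.00912 - 0.09356j ; Δ = -0.01992 - 0.00563j
  [-4]  conj(Y_{8,-4})(Ω₁) = -0.18772 + 0.26721j ; Y_{8,-4}(Ω₂) = -0.19488 + 0.16616j ; Δ = -0.00782 - 0.08327j
  [-3]  conj(Y_{8,-3})(Ω₁) = -0.05657 + 0.04950j ; Y_{8,-3}(Ω₂) = 0.46171 + 0.12078j ; Δ = -0.03210 + 0.01602j
  [-2]  conj(Y_{8,-2})(Ω₁) = 0.29525 - 0.15341j ; Y_{8,-2}(Ω₂) = -0.17577 - 0.47706j ; Δ = -0.12508 - 0.11389j
  [-1]  conj(Y_{8,-1})(Ω₁) = 0.01143 - 0.00279j ; Y_{8,-1}(Ω₂) = -0.03179 + 0.04560j ; Δ = -0.00024 + 0.00061j
  [+0]  conj(Y_{8,0})(Ω₁) = -0.32914 + 0.00000j ; Y_{8,0}(Ω₂) = -0.47332 + 0.00000j ; Δ = 0.15579 + 0.00000j
  [+1]  conj(Y_{8,1})(Ω₁) = -0.01143 - 0.00279j ; Y_{8,1}(Ω₂) = 0.03179 + 0.04560j ; Δ = -0.00024 - 0.00061j
  [+2]  conj(Y_{8,2})(Ω₁) = 0.29525 + 0.15341j ; Y_{8,2}(Ω₂) = -0.17577 + 0.47706j ; Δ = -0.12508 + 0.11389j
  [+3]  conj(Y_{8,3})(Ω₁) = 0.05657 + 0.04950j ; Y_{8,3}(Ω₂) = -0.46171 + 0.12078j ; Δ = -0.03210 - 0.01602j
  [+4]  conj(Y_{8,4})(Ω₁) = -0.18772 - 0.26721j ; Y_{8,4}(Ω₂) = -0.19488 - 0.16616j ; Δ = -0.00782 + 0.08327j
  [+5]  conj(Y_{8,5})(Ω₁) = -0.08020 - 0.20505j ; Y_{8,5}(Ω₂) = 0.00912 - 0.09356j ; Δ = -0.01992 + 0.00563j
  [+6]  conj(Y_{8,6})(Ω₁) = 0.03090 + 0.23054j ; Y_{8,6}(Ω₂) = 0.02159 - 0.01213j ; Δ = 0.00346 + 0.00460j
  [+7]  conj(Y_{8,7})(Ω₁) = -0.04847 + 0.45407j ; Y_{8,7}(Ω₂) = 0.00415 + 0.00201j ; Δ = -0.00111 + 0.00179j
  [+8]  conj(Y_{8,8})(Ω₁) = -0.10058 + 0.27905j ; Y_{8,8}(Ω₂) = 0.00009 + 0.00053j ; Δ = -0.00016 - 0.00003j
Σ over m = -0.21012 + 0.00000j; ×(4π/17) → -0.15532 + 0.00000j. Real part: -0.155323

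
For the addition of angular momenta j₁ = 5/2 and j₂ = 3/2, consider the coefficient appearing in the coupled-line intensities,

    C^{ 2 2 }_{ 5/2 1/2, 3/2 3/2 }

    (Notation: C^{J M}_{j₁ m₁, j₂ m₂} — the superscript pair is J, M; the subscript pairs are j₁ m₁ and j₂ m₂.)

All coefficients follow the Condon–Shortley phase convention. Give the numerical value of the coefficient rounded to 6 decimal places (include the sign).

j₁+j₂−J=2  J+j₁−j₂=3  J−j₁+j₂=1  j₁+j₂+J+1=7
(j₁±m₁, j₂±m₂, J±M) = (3,2,3,0,4,0)
P² = 144/7
sum k=2..2:
  [2] +1/12 = 1/12
S = 1/12
C² = P²·S² = 1/7 ; C = +0.377964

+√(1/7) = +0.377964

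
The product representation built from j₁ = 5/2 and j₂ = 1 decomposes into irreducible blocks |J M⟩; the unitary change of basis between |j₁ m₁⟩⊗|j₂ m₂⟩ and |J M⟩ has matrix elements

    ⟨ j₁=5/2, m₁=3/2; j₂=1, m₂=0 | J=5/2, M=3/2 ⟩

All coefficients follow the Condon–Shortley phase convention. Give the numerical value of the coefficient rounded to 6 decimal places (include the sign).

j₁+j₂−J=1  J+j₁−j₂=4  J−j₁+j₂=1  j₁+j₂+J+1=7
(j₁±m₁, j₂±m₂, J±M) = (4,1,1,1,4,1)
P² = 576/35
sum k=0..1:
  [0] +1/6 = 1/6
  [1] −1/24 = -1/24
S = 1/8
C² = P²·S² = 9/35 ; C = +0.507093

+√(9/35) ≈ +0.507093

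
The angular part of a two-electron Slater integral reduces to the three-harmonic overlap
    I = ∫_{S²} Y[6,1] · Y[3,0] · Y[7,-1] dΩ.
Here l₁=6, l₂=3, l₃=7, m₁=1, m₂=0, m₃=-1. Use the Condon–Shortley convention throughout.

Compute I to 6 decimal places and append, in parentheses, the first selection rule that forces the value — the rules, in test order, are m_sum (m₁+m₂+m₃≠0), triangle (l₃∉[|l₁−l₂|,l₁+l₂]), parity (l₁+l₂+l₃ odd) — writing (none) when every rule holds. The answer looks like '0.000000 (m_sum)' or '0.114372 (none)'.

-0.127722 (none)

Rules hold: Σm=0, L=16 even, 3≤7≤9.
N = 13·7·15 = 1365
Δ = 2!·10!·4!/17! = 1/2042040
Racah Σ t=0..2: t=0:+1/207360 t=1:−1/57600 t=2:+1/207360 = -1/129600
⇒ 3j(6 3 7; 0 0 0)² = 168/12155, sgn +1
Racah Σ t=0..2: t=0:+1/172800 t=1:−1/69120 t=2:+1/362880 = -43/7257600
⇒ 3j(6 3 7; 1 0 -1)² = 1849/170170, sgn -1
4πI² = N·(3j₀)²·(3jₘ)² = 465948/2272985
I = -1·√(0.204994/4π) = -0.12772194
No selection rule forces the value: the integral is nonzero (none).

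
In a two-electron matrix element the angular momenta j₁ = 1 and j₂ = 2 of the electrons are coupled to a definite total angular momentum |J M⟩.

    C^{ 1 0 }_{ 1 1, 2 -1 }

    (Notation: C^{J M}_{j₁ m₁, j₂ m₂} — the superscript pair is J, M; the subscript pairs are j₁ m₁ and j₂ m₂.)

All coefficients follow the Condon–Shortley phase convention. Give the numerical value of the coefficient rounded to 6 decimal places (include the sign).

+√(3/10) ≈ +0.547723

√[3·2!0!2!/5! · 2!0!1!3!1!1!] = √(6/5)
  +(−1)^0/∏(0,2,0,1,0,1)! = 1/2  (running 1/2)
⟨..|..⟩ = √(6/5)·(1/2) = +0.547723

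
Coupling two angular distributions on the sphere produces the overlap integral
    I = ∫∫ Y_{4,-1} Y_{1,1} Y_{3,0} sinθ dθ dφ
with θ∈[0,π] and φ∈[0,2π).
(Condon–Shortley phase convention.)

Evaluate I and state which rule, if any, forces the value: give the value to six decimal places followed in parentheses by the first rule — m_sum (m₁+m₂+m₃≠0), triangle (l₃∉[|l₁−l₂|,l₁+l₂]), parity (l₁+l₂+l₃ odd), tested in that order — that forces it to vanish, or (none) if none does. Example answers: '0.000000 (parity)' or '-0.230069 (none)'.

Rules hold: Σm=0, L=8 even, 3≤3≤5.
N = 9·3·7 = 189
Δ = 2!·6!·0!/9! = 1/252
Racah Σ t=1..1: t=1:−1/36 = -1/36
⇒ 3j(4 1 3; 0 0 0)² = 4/63, sgn +1
Racah Σ t=2..2: t=2:+1/72 = 1/72
⇒ 3j(4 1 3; -1 1 0)² = 5/126, sgn -1
4πI² = N·(3j₀)²·(3jₘ)² = 10/21
I = -1·√(0.47619/4π) = -0.19466390
No selection rule forces the value: the integral is nonzero (none).

-0.194664 (none)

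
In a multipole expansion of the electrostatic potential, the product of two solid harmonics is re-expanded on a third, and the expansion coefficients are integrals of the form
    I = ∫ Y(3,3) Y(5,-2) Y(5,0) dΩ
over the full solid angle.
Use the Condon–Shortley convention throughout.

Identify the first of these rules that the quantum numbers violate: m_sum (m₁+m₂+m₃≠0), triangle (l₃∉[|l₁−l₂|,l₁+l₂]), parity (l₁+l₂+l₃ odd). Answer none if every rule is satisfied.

azimuthal sum: 3 − 2 + 0 = 1  ✗
2 ≤ 5 ≤ 8 (triangle on l)
L = 3 + 5 + 5 = 13 (odd)

m_sum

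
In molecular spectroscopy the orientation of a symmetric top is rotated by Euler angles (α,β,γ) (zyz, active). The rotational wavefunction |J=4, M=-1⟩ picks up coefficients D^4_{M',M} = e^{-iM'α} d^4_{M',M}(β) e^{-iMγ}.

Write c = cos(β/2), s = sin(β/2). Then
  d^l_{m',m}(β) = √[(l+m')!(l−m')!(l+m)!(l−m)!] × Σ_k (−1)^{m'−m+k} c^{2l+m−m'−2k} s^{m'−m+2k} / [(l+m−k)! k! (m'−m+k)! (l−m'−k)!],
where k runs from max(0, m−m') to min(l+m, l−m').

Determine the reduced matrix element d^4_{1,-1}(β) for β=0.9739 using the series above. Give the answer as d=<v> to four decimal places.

d^4_{1,-1}(β=0.9739) via the finite sum:
c=cos(0.973900/2)=0.883764, s=sin(0.973900/2)=0.467933; N=√[120·6·6·120]=720.000000
Admissible k: 0..3 (factorial args all ≥0)
  k=0: (−1)^2·720.0000/(72)·0.8838^6·0.4679^2 = +1.043242
  k=1: (−1)^3·720.0000/(24)·0.8838^4·0.4679^4 = -0.877405
  k=2: (−1)^4·720.0000/(48)·0.8838^2·0.4679^6 = +0.122988
  k=3: (−1)^5·720.0000/(720)·0.8838^0·0.4679^8 = -0.002299
d^4_{1,-1}(0.9739) = +1.043242 -0.877405 +0.122988 -0.002299 = +0.286527

d=0.2865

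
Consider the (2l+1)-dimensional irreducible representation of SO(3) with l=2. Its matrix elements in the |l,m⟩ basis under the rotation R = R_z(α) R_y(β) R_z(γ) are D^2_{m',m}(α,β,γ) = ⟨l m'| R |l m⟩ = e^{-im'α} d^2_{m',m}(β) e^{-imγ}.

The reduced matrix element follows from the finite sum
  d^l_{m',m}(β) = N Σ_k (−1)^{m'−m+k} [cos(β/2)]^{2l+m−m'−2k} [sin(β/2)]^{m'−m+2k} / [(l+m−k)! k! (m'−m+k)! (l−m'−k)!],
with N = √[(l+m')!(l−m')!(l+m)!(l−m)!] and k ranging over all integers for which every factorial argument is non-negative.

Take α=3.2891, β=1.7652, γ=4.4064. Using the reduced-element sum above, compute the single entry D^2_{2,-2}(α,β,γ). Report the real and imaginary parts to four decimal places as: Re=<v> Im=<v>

Split into d^2_{2,-2}(β=1.7652) × two z-phases.
c=cos(1.765200/2)=0.635145, s=sin(1.765200/2)=0.772393; N=√[24·1·1·24]=24.000000
Admissible k: 0..0 (factorial args all ≥0)
  k=0: (−1)^4·24.0000/(24)·0.6351^0·0.7724^4 = +0.355921
d^2_{2,-2}(1.7652) = +0.355921
Phases: e^{-i·(2)·3.2891}=+0.956798-0.290754i, e^{-i·(-2)·4.4064}=-0.818513+0.574488i ⇒ D=-0.219289+0.280342i

Re=-0.2193 Im=0.2803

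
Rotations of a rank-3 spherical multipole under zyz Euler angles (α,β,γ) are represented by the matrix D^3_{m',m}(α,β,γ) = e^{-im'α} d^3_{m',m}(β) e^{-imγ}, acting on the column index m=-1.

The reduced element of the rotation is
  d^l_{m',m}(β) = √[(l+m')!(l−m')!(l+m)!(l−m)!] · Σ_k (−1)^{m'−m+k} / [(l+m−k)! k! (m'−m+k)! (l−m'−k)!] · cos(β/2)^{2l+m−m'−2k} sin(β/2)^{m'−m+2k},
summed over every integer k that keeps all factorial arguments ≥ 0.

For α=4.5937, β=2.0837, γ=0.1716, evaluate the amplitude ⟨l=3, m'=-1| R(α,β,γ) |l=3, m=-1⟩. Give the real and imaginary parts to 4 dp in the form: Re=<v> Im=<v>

Re=0.0253 Im=-0.4780

First d^3_{-1,-1}(β=2.0837), then the phase factors e^{-i(-1)α} and e^{-i(-1)γ}:
With c≡cos(β/2)=0.504624 and s≡sin(β/2)=0.863339, N=[2·24·2·24]^{1/2}=48.000000
k: max(0,(-1)−(-1))=0 … min(3+(-1),3−(-1))=2
  k=0: (−1)^0·48.0000/(48)·0.5046^6·0.8633^0 = +0.016512
  k=1: (−1)^1·48.0000/(6)·0.5046^4·0.8633^2 = -0.386656
  k=2: (−1)^2·48.0000/(8)·0.5046^2·0.8633^4 = +0.848815
d^3_{-1,-1}(2.0837) = +0.016512 -0.386656 +0.848815 = +0.478671
Attach z-rotation phases: D = e^{-i(-1)(4.5937)}·(+0.478671)·e^{-i(-1)(0.1716)} = +0.025315-0.478001i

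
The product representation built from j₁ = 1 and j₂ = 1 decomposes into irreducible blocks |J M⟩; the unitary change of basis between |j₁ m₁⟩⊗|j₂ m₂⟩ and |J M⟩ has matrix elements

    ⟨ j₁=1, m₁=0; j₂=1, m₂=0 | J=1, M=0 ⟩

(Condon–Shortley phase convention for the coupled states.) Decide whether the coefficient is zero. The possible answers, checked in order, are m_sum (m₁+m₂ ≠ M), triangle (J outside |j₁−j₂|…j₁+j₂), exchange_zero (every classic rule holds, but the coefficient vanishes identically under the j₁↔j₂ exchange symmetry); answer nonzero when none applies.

m-sum: m₁+m₂ = 0+0 = 0, M = 0  ✓
triangle: |j₁−j₂| = 0 ≤ J = 1 ≤ j₁+j₂ = 2  ✓
exchange: j₁=j₂ and m₁=m₂, and (−1)^(j₁+j₂−J) = (−1)^1 = −1 forces ⟨j₁m₁;j₂m₂|JM⟩ = −⟨j₂m₂;j₁m₁|JM⟩ = −⟨j₁m₁;j₂m₂|JM⟩ ⇒ the coefficient vanishes identically
Racah sum check: Σ_k collapses to 0 ⇒ CG = 0

exchange_zero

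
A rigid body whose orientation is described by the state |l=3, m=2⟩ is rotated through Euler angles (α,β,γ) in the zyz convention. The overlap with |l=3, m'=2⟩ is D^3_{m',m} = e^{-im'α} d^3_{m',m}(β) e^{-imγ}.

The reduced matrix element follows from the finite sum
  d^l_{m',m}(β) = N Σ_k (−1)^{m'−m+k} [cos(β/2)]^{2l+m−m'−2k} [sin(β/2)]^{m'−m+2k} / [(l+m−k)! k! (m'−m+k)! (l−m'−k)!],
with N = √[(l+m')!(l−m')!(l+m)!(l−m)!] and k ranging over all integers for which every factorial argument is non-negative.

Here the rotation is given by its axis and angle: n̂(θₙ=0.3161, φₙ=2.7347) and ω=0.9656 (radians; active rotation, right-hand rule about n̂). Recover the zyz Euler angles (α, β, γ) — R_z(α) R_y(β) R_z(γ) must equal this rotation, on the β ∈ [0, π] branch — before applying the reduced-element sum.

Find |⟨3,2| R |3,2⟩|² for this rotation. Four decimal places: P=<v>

P=0.7038

Axis–angle → zyz. n̂ = (sinθₙcosφₙ, sinθₙsinφₙ, cosθₙ) = (-0.285482, +0.123026, +0.950455), ω = 0.9656.
R = I cosω + sinω [n̂]ₓ + (1−cosω) n̂n̂ᵀ gives
  R = [+0.604056, -0.796785, -0.015792; +0.766505, +0.575448, +0.285184; -0.218143, -0.184371, +0.958343]
β = atan2(√(R₁₃²+R₂₃²), R₃₃) = 0.289654; α = atan2(R₂₃, R₁₃) mod 2π = 1.626114; γ = atan2(R₃₂, −R₃₁) mod 2π = 5.581492
D^3_{2,2}(1.6261,0.2897,5.5815) = e^{-i·2·1.6261}·d^3_{2,2}(0.2897)·e^{-i·2·5.5815}. Compute d first:
c=cos(0.289654/2)=0.989531, s=sin(0.289654/2)=0.144321; N=√[120·1·120·1]=120.000000
k∈{0,1} keeps every argument non-negative
  k=0: (−1)^0·120.0000/(120)·0.9895^6·0.1443^0 = +0.938807
  k=1: (−1)^1·120.0000/(24)·0.9895^4·0.1443^2 = -0.099850
d^3_{2,2}(0.2897) = +0.938807 -0.099850 = +0.838957
|D^3_{2,2}|² = |d^3_{2,2}(β)|² = (+0.838957)² = 0.703849 (the z-rotation phases have unit modulus)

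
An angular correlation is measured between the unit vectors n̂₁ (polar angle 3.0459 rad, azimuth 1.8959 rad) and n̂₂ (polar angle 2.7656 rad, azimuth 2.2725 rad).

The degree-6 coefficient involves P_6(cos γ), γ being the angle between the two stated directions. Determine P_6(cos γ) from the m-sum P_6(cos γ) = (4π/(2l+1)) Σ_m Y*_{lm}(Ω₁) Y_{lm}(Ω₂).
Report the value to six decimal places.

0.295084

Summing Y*_{l m}(θ₁,φ₁)·Y_{l m}(θ₂,φ₂) over m ∈ [−6, 6]; prefactor 4π/(2·6+1) = 0.966644:
  term(m=-6) = -0.00000 - 0.00000j   from Y*(Ω₁)=0.00000 - 0.00000j, Y(Ω₂)=0.00057 - 0.00104j
  term(m=-5) = -0.00000 - 0.00000j   from Y*(Ω₁)=0.00001 + 0.00000j, Y(Ω₂)=-0.00373 - 0.00970j
  term(m=-4) = 0.00000 - 0.00002j   from Y*(Ω₁)=0.00008 + 0.00028j, Y(Ω₂)=-0.05218 - 0.01815j
  term(m=-3) = 0.00037 - 0.00079j   from Y*(Ω₁)=-0.00370 + 0.00251j, Y(Ω₂)=-0.16824 + 0.09955j
  term(m=-2) = 0.01502 - 0.01408j   from Y*(Ω₁)=-0.03684 - 0.02801j, Y(Ω₂)=-0.07410 + 0.43855j
  term(m=-1) = 0.14738 - 0.05829j   from Y*(Ω₁)=0.09604 - 0.28494j, Y(Ω₂)=0.34024 + 0.40256j
  term(m=+0) = -0.02028 + 0.00000j   from Y*(Ω₁)=0.92160 + 0.00000j, Y(Ω₂)=-0.02201 + 0.00000j
  term(m=+1) = 0.14738 + 0.05829j   from Y*(Ω₁)=-0.09604 - 0.28494j, Y(Ω₂)=-0.34024 + 0.40256j
  term(m=+2) = 0.01502 + 0.01408j   from Y*(Ω₁)=-0.03684 + 0.02801j, Y(Ω₂)=-0.07410 - 0.43855j
  term(m=+3) = 0.00037 + 0.00079j   from Y*(Ω₁)=0.00370 + 0.00251j, Y(Ω₂)=0.16824 + 0.09955j
  term(m=+4) = 0.00000 + 0.00002j   from Y*(Ω₁)=0.00008 - 0.00028j, Y(Ω₂)=-0.05218 + 0.01815j
  term(m=+5) = -0.00000 + 0.00000j   from Y*(Ω₁)=-0.00001 + 0.00000j, Y(Ω₂)=0.00373 - 0.00970j
  term(m=+6) = -0.00000 + 0.00000j   from Y*(Ω₁)=0.00000 + 0.00000j, Y(Ω₂)=0.00057 + 0.00104j
Total Σ_m = 0.30527 - 0.00000j. Multiply by 0.966644: 0.29508 - 0.00000j. P_6(cos γ) = 0.295084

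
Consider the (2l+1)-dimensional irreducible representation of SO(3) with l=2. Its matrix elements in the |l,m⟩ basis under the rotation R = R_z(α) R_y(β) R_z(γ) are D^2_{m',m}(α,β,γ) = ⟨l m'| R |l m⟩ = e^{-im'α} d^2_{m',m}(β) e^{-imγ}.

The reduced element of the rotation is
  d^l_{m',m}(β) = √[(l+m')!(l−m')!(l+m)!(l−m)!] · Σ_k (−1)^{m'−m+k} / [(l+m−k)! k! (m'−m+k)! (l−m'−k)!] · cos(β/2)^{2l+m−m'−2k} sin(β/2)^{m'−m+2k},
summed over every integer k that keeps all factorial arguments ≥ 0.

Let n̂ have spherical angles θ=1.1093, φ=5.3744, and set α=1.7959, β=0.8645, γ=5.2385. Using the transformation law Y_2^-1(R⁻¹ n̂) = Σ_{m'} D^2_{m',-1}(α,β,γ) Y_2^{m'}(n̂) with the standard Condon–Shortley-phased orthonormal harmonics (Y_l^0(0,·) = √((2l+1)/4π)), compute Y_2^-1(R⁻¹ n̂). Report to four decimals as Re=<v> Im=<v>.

Need the full column D^2_{m',-1} for m'=−2..2 at α=1.7959, β=0.8645, γ=5.2385.
cos(β/2)=0.908025, sin(β/2)=0.418915
d^2_{-2,-1}: single k=1 term ⇒ +0.627263;  D = -0.519651+0.351315i
d^2_{-1,-1}: k∈[0..1] ⇒ +0.679817 -0.434079 = +0.245738;  D = +0.179600+0.167723i
d^2_{0,-1}: k∈[0..1] ⇒ -0.768238 +0.163513 = -0.604725;  D = -0.303677+0.522946i
d^2_{1,-1}: k∈[0..1] ⇒ +0.434079 -0.030797 = +0.403283;  D = -0.385150-0.119566i
d^2_{2,-1}: single k=0 term ⇒ -0.133507;  D = +0.010124-0.133123i
Y_2^{m'}(θ=1.1093,φ=5.3744) and Σ D·Y over m':
  (-0.5197+0.3513i)·(-0.0756+0.3003i)  (+0.1796+0.1677i)·(+0.1893+0.2430i)  (-0.3037+0.5229i)·(-0.1278+0.0000i)  (-0.3852-0.1196i)·(-0.1893+0.2430i)  (+0.0101-0.1331i)·(-0.0756-0.3003i)
Y_2^-1(R⁻¹ n̂) = +0.027103-0.237965i

Re=0.0271 Im=-0.2380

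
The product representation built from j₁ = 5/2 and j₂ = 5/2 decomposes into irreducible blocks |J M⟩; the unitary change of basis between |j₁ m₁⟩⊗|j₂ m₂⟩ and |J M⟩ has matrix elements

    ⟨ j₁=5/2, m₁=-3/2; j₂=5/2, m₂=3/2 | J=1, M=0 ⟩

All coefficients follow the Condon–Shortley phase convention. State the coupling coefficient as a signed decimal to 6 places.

-0.358569  (= −√(9/70))

j₁+j₂−J=4  J+j₁−j₂=1  J−j₁+j₂=1  j₁+j₂+J+1=7
(j₁±m₁, j₂±m₂, J±M) = (1,4,4,1,1,1)
P² = 288/35
sum k=3..4:
  [3] −1/6 = -1/6
  [4] +1/24 = 1/24
S = -1/8
C² = P²·S² = 9/70 ; C = -0.358569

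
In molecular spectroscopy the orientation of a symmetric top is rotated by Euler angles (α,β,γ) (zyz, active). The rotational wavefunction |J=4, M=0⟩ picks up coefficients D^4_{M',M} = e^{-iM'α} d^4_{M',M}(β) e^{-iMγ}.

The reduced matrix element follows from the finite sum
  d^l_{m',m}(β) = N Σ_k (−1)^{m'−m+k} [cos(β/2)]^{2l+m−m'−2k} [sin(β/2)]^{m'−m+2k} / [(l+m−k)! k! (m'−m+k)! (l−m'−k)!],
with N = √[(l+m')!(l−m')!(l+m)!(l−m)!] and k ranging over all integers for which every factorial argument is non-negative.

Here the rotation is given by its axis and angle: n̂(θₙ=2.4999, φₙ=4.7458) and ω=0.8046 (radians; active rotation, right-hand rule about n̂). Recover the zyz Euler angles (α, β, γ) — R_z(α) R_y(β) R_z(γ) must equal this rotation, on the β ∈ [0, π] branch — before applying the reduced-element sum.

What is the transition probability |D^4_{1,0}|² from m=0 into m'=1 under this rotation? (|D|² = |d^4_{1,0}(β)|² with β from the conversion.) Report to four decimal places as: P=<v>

P=0.3334

Axis–angle → zyz. n̂ = (sinθₙcosφₙ, sinθₙsinφₙ, cosθₙ) = (+0.019995, -0.598218, -0.801084), ω = 0.8046.
R = I cosω + sinω [n̂]ₓ + (1−cosω) n̂n̂ᵀ gives
  R = [+0.693522, +0.573556, -0.435959; -0.580891, +0.803121, +0.132523; +0.426137, +0.161337, +0.890156]
β = atan2(√(R₁₃²+R₂₃²), R₃₃) = 0.473109; α = atan2(R₂₃, R₁₃) mod 2π = 2.846488; γ = atan2(R₃₂, −R₃₁) mod 2π = 2.779666
First d^4_{1,0}(β=0.4731), then the phase factors e^{-i(1)α} and e^{-i(0)γ}:
With c≡cos(β/2)=0.972151 and s≡sin(β/2)=0.234355, N=[120·6·24·24]^{1/2}=643.987578
Admissible k: 0..3 (factorial args all ≥0)
  k=0: (−1)^1·643.9876/(144)·0.9722^7·0.2344^1 = -0.860053
  k=1: (−1)^2·643.9876/(24)·0.9722^5·0.2344^3 = +0.299886
  k=2: (−1)^3·643.9876/(24)·0.9722^3·0.2344^5 = -0.017428
  k=3: (−1)^4·643.9876/(144)·0.9722^1·0.2344^7 = +0.000169
d^4_{1,0}(0.4731) = -0.860053 +0.299886 -0.017428 +0.000169 = -0.577426
|D^4_{1,0}|² = |d^4_{1,0}(β)|² = (-0.577426)² = 0.333421 (the z-rotation phases have unit modulus)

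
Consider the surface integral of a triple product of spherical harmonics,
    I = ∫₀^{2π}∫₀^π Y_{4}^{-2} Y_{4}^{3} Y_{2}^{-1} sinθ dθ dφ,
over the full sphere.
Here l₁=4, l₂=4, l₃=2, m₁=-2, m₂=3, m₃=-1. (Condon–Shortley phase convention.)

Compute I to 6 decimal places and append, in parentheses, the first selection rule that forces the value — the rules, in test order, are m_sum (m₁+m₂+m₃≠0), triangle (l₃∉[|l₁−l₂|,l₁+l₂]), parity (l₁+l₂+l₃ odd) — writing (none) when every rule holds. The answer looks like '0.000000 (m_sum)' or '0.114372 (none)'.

-0.187702 (none)

m-sum 0 ✓  L=10 even ✓  0≤2≤8 ✓
Π(2lᵢ+1) = 9×9×5 = 405
triangle coeff Δ(4,4,2) = 1/13860
Σ_t [2,4]: t=2:+1/192 t=3:−1/36 t=4:+1/192 = -5/288
(3j)²=20/693 [(4 4 2; 0 0 0)], sign=-1
Σ_t [5,6]: t=5:−1/240 t=6:+1/1440 = -1/288
(3j)²=5/132 [(4 4 2; -2 3 -1)], sign=+1
⇒ 4πI² = 375/847
I = (-1)√(375/847/(4π)) = -0.18770204
No selection rule forces the value: the integral is nonzero (none).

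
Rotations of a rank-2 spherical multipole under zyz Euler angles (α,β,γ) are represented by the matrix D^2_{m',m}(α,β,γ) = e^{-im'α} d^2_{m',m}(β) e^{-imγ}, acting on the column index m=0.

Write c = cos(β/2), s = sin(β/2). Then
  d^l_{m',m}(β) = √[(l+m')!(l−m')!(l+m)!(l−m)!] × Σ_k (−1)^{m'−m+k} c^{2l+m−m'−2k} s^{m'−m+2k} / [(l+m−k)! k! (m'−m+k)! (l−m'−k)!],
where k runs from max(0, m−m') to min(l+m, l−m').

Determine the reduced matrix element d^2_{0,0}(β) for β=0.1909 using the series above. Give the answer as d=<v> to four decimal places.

d^2_{0,0}(β=0.1909) via the finite sum:
With c≡cos(β/2)=0.995448 and s≡sin(β/2)=0.095305, N=[2·2·2·2]^{1/2}=4.000000
k∈{0,1,2} keeps every argument non-negative
  k=0: (−1)^0·4.0000/(4)·0.9954^4·0.0953^0 = +0.981916
  k=1: (−1)^1·4.0000/(1)·0.9954^2·0.0953^2 = -0.036002
  k=2: (−1)^2·4.0000/(4)·0.9954^0·0.0953^4 = +0.000083
d^2_{0,0}(0.1909) = +0.981916 -0.036002 +0.000083 = +0.945997

d=0.9460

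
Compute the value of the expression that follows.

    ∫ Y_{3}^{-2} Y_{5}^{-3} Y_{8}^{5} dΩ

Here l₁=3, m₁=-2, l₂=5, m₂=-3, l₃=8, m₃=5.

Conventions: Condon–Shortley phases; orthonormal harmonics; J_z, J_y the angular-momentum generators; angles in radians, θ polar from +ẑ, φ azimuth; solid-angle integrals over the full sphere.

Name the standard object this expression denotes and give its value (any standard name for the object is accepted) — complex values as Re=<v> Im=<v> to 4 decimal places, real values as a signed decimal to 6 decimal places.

Gaunt coefficient, -0.260873

This is a Gaunt coefficient — the integral of a triple product of spherical harmonics over the sphere.
Checks pass: Σm=0; 16 even; l₃=8∈[2,8].
(2·3+1)(2·5+1)(2·8+1) = 1309
Δ: 0! 6! 10! / 17! → 1/136136
sum: t=0:+1/518400 = 1/518400
3j²(3 5 8; 0 0 0) = Δ·Π!·Σ² = 56/2431  (sign +1)
sum: t=0:+1/9676800 = 1/9676800
3j²(3 5 8; -2 -3 5) = Δ·Π!·Σ² = 27/952  (sign -1)
combine: 4πI² = 1309·56/2431·27/952 = 189/221
take √, sign -1: I = -0.26087342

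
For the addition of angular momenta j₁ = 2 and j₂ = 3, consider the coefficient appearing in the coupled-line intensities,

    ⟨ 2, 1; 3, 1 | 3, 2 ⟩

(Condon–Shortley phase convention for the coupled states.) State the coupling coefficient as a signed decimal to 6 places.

−√(1/4) = -0.500000

j₁+j₂−J=2  J+j₁−j₂=2  J−j₁+j₂=4  j₁+j₂+J+1=9
(j₁±m₁, j₂±m₂, J±M) = (3,1,4,2,5,1)
P² = 64
sum k=0..1:
  [0] +1/48 = 1/48
  [1] −1/12 = -1/12
S = -1/16
C² = P²·S² = 1/4 ; C = -0.500000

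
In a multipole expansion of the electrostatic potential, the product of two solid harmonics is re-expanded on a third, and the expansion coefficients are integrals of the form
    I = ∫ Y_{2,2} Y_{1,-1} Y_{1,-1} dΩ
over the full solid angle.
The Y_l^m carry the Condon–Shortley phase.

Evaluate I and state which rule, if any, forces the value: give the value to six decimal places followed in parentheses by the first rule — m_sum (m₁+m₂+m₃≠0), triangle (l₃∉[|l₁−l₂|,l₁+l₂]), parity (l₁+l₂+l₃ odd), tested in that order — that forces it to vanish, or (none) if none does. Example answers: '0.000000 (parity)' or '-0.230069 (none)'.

Rules hold: Σm=0, L=4 even, 1≤1≤3.
N = 5·3·3 = 45
Δ = 2!·2!·0!/5! = 1/30
Racah Σ t=1..1: t=1:−1/1 = -1/1
⇒ 3j(2 1 1; 0 0 0)² = 2/15, sgn +1
Racah Σ t=0..0: t=0:+1/4 = 1/4
⇒ 3j(2 1 1; 2 -1 -1)² = 1/5, sgn +1
4πI² = N·(3j₀)²·(3jₘ)² = 6/5
I = +1·√(1.2/4π) = 0.30901936
No selection rule forces the value: the integral is nonzero (none).

0.309019 (none)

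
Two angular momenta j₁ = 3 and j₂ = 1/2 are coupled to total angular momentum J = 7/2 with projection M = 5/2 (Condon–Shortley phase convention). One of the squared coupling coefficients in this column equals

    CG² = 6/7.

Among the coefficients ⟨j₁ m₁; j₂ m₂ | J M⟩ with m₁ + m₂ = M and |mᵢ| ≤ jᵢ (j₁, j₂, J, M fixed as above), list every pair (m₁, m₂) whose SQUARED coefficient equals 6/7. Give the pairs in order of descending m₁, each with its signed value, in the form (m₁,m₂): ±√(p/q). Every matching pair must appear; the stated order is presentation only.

Admissible pairs with m₁+m₂ = M = 5/2: (2,1/2), (3,-1/2)
  (m₁,m₂)=(3,-1/2): CG² = 1/7, CG = +√(1/7)
  (m₁,m₂)=(2,1/2): CG² = 6/7, CG = +√(6/7)   ← matches the target
Pairs with CG² = 6/7: (2,1/2): +√(6/7)

(2,1/2): +√(6/7)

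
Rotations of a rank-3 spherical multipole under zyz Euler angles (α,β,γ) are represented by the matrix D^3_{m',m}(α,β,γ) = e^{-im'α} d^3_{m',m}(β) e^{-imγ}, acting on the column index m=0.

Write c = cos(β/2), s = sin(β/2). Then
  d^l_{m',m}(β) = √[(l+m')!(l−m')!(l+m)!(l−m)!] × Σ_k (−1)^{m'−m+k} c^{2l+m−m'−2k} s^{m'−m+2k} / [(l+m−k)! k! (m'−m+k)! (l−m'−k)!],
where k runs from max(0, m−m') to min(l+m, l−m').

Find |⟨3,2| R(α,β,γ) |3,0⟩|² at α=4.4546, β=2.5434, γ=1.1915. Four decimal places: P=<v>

First d^3_{2,0}(β=2.5434), then the phase factors e^{-i(2)α} and e^{-i(0)γ}:
c=cos(2.543400/2)=0.294657, s=sin(2.543400/2)=0.955603; N=√[120·1·6·6]=65.726707
The bounds max(0,m−m')=0 and min(l+m,l−m')=1 give 2 terms
  k=0: (−1)^2·65.7267/(12)·0.2947^4·0.9556^2 = +0.037703
  k=1: (−1)^3·65.7267/(12)·0.2947^2·0.9556^4 = -0.396555
d^3_{2,0}(2.5434) = +0.037703 -0.396555 = -0.358852
|D^3_{2,0}|² = |d^3_{2,0}(β)|² = (-0.358852)² = 0.128775 (the z-rotation phases have unit modulus)

P=0.1288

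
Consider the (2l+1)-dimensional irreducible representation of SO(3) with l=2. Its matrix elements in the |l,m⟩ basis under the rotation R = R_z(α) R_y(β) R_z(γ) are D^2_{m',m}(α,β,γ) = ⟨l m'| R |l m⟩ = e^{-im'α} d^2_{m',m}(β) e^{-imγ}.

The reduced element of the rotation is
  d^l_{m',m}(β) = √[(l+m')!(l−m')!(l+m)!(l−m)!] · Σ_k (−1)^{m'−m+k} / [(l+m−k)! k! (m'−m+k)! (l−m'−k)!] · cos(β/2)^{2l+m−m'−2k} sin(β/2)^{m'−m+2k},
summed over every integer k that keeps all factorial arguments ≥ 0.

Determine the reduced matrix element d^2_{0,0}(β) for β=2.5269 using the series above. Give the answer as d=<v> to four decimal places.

d=0.5011

d^2_{0,0}(β=2.5269) via the finite sum:
Half-angle: c=0.302530, s=0.953140. N=√(2·2·2·2)=4.000000
The bounds max(0,m−m')=0 and min(l+m,l−m')=2 give 3 terms
  k=0: (−1)^0·4.0000/(4)·0.3025^4·0.9531^0 = +0.008377
  k=1: (−1)^1·4.0000/(1)·0.3025^2·0.9531^2 = -0.332591
  k=2: (−1)^2·4.0000/(4)·0.3025^0·0.9531^4 = +0.825327
d^2_{0,0}(2.5269) = +0.008377 -0.332591 +0.825327 = +0.501113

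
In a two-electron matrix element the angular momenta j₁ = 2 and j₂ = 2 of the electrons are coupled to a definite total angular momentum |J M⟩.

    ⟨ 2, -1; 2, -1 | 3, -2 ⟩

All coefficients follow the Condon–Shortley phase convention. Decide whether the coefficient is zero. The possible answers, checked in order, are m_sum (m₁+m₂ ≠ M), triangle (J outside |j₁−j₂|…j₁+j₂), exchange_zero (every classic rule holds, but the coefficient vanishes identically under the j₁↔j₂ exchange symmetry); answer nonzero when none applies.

m-sum: m₁+m₂ = -1+(-1) = -2, M = -2  ✓
triangle: |j₁−j₂| = 0 ≤ J = 3 ≤ j₁+j₂ = 4  ✓
exchange: j₁=j₂ and m₁=m₂, and (−1)^(j₁+j₂−J) = (−1)^1 = −1 forces ⟨j₁m₁;j₂m₂|JM⟩ = −⟨j₂m₂;j₁m₁|JM⟩ = −⟨j₁m₁;j₂m₂|JM⟩ ⇒ the coefficient vanishes identically
Racah sum check: Σ_k collapses to 0 ⇒ CG = 0

exchange_zero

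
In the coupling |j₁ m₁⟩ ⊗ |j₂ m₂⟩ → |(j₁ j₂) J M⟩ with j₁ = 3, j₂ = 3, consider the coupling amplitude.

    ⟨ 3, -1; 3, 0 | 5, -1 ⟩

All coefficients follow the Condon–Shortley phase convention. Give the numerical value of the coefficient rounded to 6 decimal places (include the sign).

-0.345033

√[11·1!5!5!/12! · 2!4!3!3!4!6!] = √(69120/7)
  +(−1)^0/∏(0,1,4,3,1,2)! = 1/288  (running 1/288)
  +(−1)^1/∏(1,0,3,2,2,3)! = -1/144  (running -1/288)
⟨..|..⟩ = √(69120/7)·(-1/288) = -0.345033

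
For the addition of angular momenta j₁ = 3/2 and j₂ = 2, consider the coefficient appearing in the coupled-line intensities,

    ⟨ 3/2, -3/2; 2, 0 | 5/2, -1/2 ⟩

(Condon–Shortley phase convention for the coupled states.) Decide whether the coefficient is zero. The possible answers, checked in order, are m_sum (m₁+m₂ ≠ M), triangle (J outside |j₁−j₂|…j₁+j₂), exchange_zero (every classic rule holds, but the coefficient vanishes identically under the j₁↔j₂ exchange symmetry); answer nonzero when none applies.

m_sum

m-sum: m₁+m₂ = -3/2+0 = -3/2, M = -1/2  ✗ ⇒ coefficient is 0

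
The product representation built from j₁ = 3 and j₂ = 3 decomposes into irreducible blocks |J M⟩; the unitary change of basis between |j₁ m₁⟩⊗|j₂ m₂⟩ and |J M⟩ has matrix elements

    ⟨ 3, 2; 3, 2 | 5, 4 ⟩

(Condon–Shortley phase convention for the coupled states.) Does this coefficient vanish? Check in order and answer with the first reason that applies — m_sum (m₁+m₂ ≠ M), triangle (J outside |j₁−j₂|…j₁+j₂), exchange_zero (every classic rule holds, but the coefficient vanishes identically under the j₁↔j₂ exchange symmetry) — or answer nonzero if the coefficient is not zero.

exchange_zero

m-sum: m₁+m₂ = 2+2 = 4, M = 4  ✓
triangle: |j₁−j₂| = 0 ≤ J = 5 ≤ j₁+j₂ = 6  ✓
exchange: j₁=j₂ and m₁=m₂, and (−1)^(j₁+j₂−J) = (−1)^1 = −1 forces ⟨j₁m₁;j₂m₂|JM⟩ = −⟨j₂m₂;j₁m₁|JM⟩ = −⟨j₁m₁;j₂m₂|JM⟩ ⇒ the coefficient vanishes identically
Racah sum check: Σ_k collapses to 0 ⇒ CG = 0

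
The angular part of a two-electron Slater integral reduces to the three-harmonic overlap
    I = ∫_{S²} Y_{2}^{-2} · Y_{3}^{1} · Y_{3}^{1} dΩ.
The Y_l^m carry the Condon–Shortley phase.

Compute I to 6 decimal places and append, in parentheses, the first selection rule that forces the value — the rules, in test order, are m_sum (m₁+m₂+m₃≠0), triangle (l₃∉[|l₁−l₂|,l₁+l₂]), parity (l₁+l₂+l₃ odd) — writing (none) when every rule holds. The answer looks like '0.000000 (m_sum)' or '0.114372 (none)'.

m-sum 0 ✓  L=8 even ✓  1≤3≤5 ✓
Π(2lᵢ+1) = 5×7×7 = 245
triangle coeff Δ(2,3,3) = 1/3780
Σ_t [0,2]: t=0:+1/24 t=1:−1/4 t=2:+1/24 = -1/6
(3j)²=4/105 [(2 3 3; 0 0 0)], sign=+1
Σ_t [2,2]: t=2:+1/16 = 1/16
(3j)²=2/35 [(2 3 3; -2 1 1)], sign=+1
⇒ 4πI² = 8/15
I = (+1)√(8/15/(4π)) = 0.20601291
No selection rule forces the value: the integral is nonzero (none).

0.206013 (none)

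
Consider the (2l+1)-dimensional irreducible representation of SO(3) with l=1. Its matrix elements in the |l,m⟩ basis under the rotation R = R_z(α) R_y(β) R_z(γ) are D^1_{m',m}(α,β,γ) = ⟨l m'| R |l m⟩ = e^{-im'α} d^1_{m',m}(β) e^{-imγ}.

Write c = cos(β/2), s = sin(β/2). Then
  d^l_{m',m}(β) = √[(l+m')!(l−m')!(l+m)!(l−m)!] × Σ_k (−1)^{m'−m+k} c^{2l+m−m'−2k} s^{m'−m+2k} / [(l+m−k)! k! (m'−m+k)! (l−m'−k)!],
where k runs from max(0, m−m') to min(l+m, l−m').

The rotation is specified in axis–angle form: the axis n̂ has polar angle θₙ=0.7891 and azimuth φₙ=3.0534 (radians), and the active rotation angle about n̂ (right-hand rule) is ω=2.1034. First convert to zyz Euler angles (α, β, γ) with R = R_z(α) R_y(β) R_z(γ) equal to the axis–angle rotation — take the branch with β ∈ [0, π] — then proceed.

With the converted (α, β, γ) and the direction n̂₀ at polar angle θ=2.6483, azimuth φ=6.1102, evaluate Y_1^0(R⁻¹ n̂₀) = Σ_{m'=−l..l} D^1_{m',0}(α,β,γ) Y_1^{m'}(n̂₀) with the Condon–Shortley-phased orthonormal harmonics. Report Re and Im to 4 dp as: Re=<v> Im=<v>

Axis–angle → zyz. n̂ = (sinθₙcosφₙ, sinθₙsinφₙ, cosθₙ) = (-0.706961, +0.062511, +0.704484), ω = 2.1034.
R = I cosω + sinω [n̂]ₓ + (1−cosω) n̂n̂ᵀ gives
  R = [+0.245801, -0.673538, -0.697086; +0.540272, -0.501886, +0.675438; -0.804791, -0.542639, +0.240529]
β = atan2(√(R₁₃²+R₂₃²), R₃₃) = 1.327885; α = atan2(R₂₃, R₁₃) mod 2π = 2.371966; γ = atan2(R₃₂, −R₃₁) mod 2π = 5.689944
Need the full column D^1_{m',0} for m'=−1..1 at α=2.3720, β=1.3279, γ=5.6899.
cos(β/2)=0.787569, sin(β/2)=0.616227
d^1_{-1,0}: single k=1 term ⇒ +0.686347;  D = -0.492914+0.477607i
d^1_{0,0}: k∈[0..1] ⇒ +0.620265 -0.379735 = +0.240529;  D = +0.240529+0.000000i
d^1_{1,0}: single k=0 term ⇒ -0.686347;  D = +0.492914+0.477607i
Y_1^{m'}(θ=2.6483,φ=6.1102) and Σ D·Y over m':
  (-0.4929+0.4776i)·(+0.1612+0.0282i)  (+0.2405+0.0000i)·(-0.4304+0.0000i)  (+0.4929+0.4776i)·(-0.1612+0.0282i)
Y_1^0(R⁻¹ n̂) = -0.289286+0.000000i

Re=-0.2893 Im=0.0000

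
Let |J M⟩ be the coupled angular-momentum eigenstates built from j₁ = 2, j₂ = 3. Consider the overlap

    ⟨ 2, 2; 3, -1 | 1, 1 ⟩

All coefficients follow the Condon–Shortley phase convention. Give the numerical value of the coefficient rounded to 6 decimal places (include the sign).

+0.169031  (= +√(1/35))

√[3·4!0!2!/7! · 4!0!2!4!2!0!] = √(2304/35)
  +(−1)^0/∏(0,4,0,2,0,0)! = 1/48  (running 1/48)
⟨..|..⟩ = √(2304/35)·(1/48) = +0.169031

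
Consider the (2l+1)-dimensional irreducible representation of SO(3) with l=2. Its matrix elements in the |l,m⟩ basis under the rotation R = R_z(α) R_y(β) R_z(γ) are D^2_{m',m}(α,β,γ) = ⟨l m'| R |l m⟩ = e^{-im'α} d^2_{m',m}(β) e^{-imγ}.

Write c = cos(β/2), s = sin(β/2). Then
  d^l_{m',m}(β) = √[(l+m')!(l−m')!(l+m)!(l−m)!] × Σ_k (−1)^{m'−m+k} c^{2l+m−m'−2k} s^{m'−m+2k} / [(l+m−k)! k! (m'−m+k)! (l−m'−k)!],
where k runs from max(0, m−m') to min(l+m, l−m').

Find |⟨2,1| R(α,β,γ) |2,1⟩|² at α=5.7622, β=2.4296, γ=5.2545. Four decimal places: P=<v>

P=0.0933

Split into d^2_{1,1}(β=2.4296) × two z-phases.
Half-angle: c=0.348524, s=0.937300. N=√(6·1·6·1)=6.000000
Admissible k: 0..1 (factorial args all ≥0)
  k=0: (−1)^0·6.0000/(6)·0.3485^4·0.9373^0 = +0.014755
  k=1: (−1)^1·6.0000/(2)·0.3485^2·0.9373^2 = -0.320143
d^2_{1,1}(2.4296) = +0.014755 -0.320143 = -0.305389
|D^2_{1,1}|² = |d^2_{1,1}(β)|² = (-0.305389)² = 0.093262 (the z-rotation phases have unit modulus)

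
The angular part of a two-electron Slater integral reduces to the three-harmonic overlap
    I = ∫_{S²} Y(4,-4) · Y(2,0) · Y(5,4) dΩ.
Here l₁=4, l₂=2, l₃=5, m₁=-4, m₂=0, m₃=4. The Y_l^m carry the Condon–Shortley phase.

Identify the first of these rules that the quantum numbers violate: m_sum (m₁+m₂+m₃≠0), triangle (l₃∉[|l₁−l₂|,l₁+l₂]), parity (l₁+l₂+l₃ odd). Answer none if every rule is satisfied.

parity

m₁+m₂+m₃ = -4 + 0 + 4 = 0  ✓
triangle: |4−2|=2 ≤ l₃=5 ≤ 4+2=6  ✓
parity: l₁+l₂+l₃ = 11 is odd  ✗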